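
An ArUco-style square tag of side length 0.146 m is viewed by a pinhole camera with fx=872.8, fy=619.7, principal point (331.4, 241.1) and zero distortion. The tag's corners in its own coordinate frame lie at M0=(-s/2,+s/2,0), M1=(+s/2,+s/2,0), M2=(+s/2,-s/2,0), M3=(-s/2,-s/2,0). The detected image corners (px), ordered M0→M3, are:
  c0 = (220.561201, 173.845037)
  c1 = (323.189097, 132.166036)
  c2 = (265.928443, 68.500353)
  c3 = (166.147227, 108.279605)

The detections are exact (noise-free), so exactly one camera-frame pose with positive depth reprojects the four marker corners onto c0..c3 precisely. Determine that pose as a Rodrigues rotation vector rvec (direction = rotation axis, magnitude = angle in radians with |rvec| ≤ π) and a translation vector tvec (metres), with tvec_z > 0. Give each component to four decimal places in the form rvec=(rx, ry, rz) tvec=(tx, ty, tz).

rvec=(-0.2606, 0.0030, -0.5349) tvec=(-0.1098, -0.2134, 1.0927)

Intrinsics K: fx=872.8, fy=619.7, cx=331.4, cy=241.1
Marker side s = 0.146 m; corners in marker frame (Z=0):
  M0 = (-0.0730, +0.0730, 0)
  M1 = (+0.0730, +0.0730, 0)
  M2 = (+0.0730, -0.0730, 0)
  M3 = (-0.0730, -0.0730, 0)
Detected image corners:
  c0 = (220.561201, 173.845037) px
  c1 = (323.189097, 132.166036) px
  c2 = (265.928443, 68.500353) px
  c3 = (166.147227, 108.279605) px
Planar DLT: solve 8×8 A·h = b for H (H[2,2]=1):
  H  [+707.49079 +327.50643 +243.71624]
  H  [-271.70088 +415.34117 +120.07803]
  H  [+0.05931 -0.22538 +1.00000]
B = K⁻¹H; ‖b₁‖=0.915195, ‖b₂‖=0.915195; λ = 2/(‖b₁‖+‖b₂‖) = 1.092663, sign → tz>0 ⇒ λ=+1.092663
r₁ = λ·B[:,0] = (+0.86110,-0.50428,+0.06481); r₂ = λ·B[:,1] = (+0.50351,+0.82815,-0.24627)
r₃ = r₁×r₂ = (+0.07052,+0.24469,+0.96703); SVD([r₁ r₂ r₃]) → R = UVᵀ:
  R  [+0.86110 +0.50351 +0.07052]
  R  [-0.50428 +0.82815 +0.24469]
  R  [+0.06481 -0.24627 +0.96703]
t = (-0.10977, -0.21339, +1.09266) m
tr R = 2.656285; θ = arccos((tr R − 1)/2) = 0.595011 rad = 34.092°
axis k = ((R−Rᵀ)₃₂, (R−Rᵀ)₁₃, (R−Rᵀ)₂₁) / (2 sinθ) = (-0.437950, +0.005094, -0.898985)
rvec = θ·k = (-0.260585, +0.003031, -0.534906)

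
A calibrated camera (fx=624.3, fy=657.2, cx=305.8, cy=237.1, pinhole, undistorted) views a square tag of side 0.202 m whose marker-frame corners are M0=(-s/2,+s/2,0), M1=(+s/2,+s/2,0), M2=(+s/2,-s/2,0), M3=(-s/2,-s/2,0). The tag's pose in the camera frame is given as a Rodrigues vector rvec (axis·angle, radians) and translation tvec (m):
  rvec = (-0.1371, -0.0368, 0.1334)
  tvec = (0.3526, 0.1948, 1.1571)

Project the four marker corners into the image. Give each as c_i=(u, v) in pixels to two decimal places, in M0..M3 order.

c0=(436.88, 398.65) c1=(545.25, 413.52) c2=(553.51, 298.28) c3=(447.78, 283.23)

Intrinsics K: fx=624.3, fy=657.2, cx=305.8, cy=237.1
Marker side s = 0.202 m; corners in marker frame (Z=0):
  M0 = (-0.1010, +0.1010, 0)
  M1 = (+0.1010, +0.1010, 0)
  M2 = (+0.1010, -0.1010, 0)
  M3 = (-0.1010, -0.1010, 0)
rvec = (-0.1371, -0.0368, 0.1334), |rvec| = θ = 0.19480 rad = 11.161°
Rodrigues: sinθ=0.19357, 1−cosθ=0.01891; R = I + sinθ·[k]× + (1−cosθ)·[k]×²:
    [+0.99046 -0.13004 -0.04568]
    [+0.13507 +0.98176 +0.13379]
    [+0.02745 -0.13868 +0.98996]
t = (0.3526, 0.1948, 1.1571) m
M0: Pc = R·M0+t = (+0.23943, +0.28032, +1.14032); u = 624.3·(+0.23943)/1.14032 + 305.8 = 436.8824, v = 657.2·(+0.28032)/1.14032 + 237.1 = 398.6541
M1: Pc = R·M1+t = (+0.43950, +0.30760, +1.14587); u = 624.3·(+0.43950)/1.14587 + 305.8 = 545.2529, v = 657.2·(+0.30760)/1.14587 + 237.1 = 413.5211
M2: Pc = R·M2+t = (+0.46577, +0.10928, +1.17388); u = 624.3·(+0.46577)/1.17388 + 305.8 = 553.5089, v = 657.2·(+0.10928)/1.17388 + 237.1 = 298.2832
M3: Pc = R·M3+t = (+0.26570, +0.08200, +1.16833); u = 624.3·(+0.26570)/1.16833 + 305.8 = 447.7761, v = 657.2·(+0.08200)/1.16833 + 237.1 = 283.2257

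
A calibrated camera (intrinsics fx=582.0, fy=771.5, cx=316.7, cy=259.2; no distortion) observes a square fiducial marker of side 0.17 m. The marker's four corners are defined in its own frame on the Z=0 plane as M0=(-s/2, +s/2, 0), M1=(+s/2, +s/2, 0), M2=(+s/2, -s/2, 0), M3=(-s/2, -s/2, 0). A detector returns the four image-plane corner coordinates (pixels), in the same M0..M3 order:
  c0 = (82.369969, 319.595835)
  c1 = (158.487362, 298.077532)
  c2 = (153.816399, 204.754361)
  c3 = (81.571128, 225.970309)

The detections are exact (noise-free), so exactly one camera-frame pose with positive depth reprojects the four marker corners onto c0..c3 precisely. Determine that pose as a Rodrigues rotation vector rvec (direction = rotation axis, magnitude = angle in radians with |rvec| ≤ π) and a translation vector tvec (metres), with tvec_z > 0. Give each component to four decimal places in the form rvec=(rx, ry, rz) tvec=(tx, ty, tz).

rvec=(-0.3916, 0.1054, -0.1938) tvec=(-0.4329, 0.0029, 1.2734)

Intrinsics K: fx=582.0, fy=771.5, cx=316.7, cy=259.2
Marker side s = 0.17 m; corners in marker frame (Z=0):
  M0 = (-0.0850, +0.0850, 0)
  M1 = (+0.0850, +0.0850, 0)
  M2 = (+0.0850, -0.0850, 0)
  M3 = (-0.0850, -0.0850, 0)
Detected image corners:
  c0 = (82.369969, 319.595835) px
  c1 = (158.487362, 298.077532) px
  c2 = (153.816399, 204.754361) px
  c3 = (81.571128, 225.970309) px
Planar DLT: solve 8×8 A·h = b for H (H[2,2]=1):
  H  [+430.02507 -20.29620 +118.86580]
  H  [-138.96290 +469.86619 +260.93322]
  H  [-0.05073 -0.30518 +1.00000]
B = K⁻¹H; ‖b₁‖=0.785278, ‖b₂‖=0.785278; λ = 2/(‖b₁‖+‖b₂‖) = 1.273435, sign → tz>0 ⇒ λ=+1.273435
r₁ = λ·B[:,0] = (+0.97606,-0.20767,-0.06460); r₂ = λ·B[:,1] = (+0.16706,+0.90612,-0.38862)
r₃ = r₁×r₂ = (+0.13924,+0.36853,+0.91913); SVD([r₁ r₂ r₃]) → R = UVᵀ:
  R  [+0.97606 +0.16706 +0.13924]
  R  [-0.20767 +0.90612 +0.36853]
  R  [-0.06460 -0.38862 +0.91913]
t = (-0.43287, +0.00286, +1.27343) m
tr R = 2.801318; θ = arccos((tr R − 1)/2) = 0.449513 rad = 25.755°
axis k = ((R−Rᵀ)₃₂, (R−Rᵀ)₁₃, (R−Rᵀ)₂₁) / (2 sinθ) = (-0.871236, +0.234564, -0.431193)
rvec = θ·k = (-0.391632, +0.105439, -0.193827)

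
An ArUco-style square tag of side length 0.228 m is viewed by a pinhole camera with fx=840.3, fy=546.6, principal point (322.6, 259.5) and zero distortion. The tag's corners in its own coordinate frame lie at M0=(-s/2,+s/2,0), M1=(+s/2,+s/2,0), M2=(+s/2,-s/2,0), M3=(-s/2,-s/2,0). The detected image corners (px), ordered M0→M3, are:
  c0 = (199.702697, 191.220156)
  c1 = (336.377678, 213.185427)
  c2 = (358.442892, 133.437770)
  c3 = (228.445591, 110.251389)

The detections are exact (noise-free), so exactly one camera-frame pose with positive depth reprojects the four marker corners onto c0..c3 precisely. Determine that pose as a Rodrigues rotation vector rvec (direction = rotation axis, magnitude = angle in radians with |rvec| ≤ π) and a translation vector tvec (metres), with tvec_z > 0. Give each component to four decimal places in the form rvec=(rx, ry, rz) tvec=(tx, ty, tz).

Intrinsics K: fx=840.3, fy=546.6, cx=322.6, cy=259.5
Marker side s = 0.228 m; corners in marker frame (Z=0):
  M0 = (-0.1140, +0.1140, 0)
  M1 = (+0.1140, +0.1140, 0)
  M2 = (+0.1140, -0.1140, 0)
  M3 = (-0.1140, -0.1140, 0)
Detected image corners:
  c0 = (199.702697, 191.220156) px
  c1 = (336.377678, 213.185427) px
  c2 = (358.442892, 133.437770) px
  c3 = (228.445591, 110.251389) px
Planar DLT: solve 8×8 A·h = b for H (H[2,2]=1):
  H  [+618.68448 -166.36766 +281.95265]
  H  [+118.81723 +320.58273 +161.28068]
  H  [+0.12184 -0.19644 +1.00000]
B = K⁻¹H; ‖b₁‖=0.718118, ‖b₂‖=0.718118; λ = 2/(‖b₁‖+‖b₂‖) = 1.392528, sign → tz>0 ⇒ λ=+1.392528
r₁ = λ·B[:,0] = (+0.96014,+0.22215,+0.16966); r₂ = λ·B[:,1] = (-0.17068,+0.94659,-0.27355)
r₃ = r₁×r₂ = (-0.22137,+0.23369,+0.94678); SVD([r₁ r₂ r₃]) → R = UVᵀ:
  R  [+0.96014 -0.17068 -0.22137]
  R  [+0.22215 +0.94659 +0.23369]
  R  [+0.16966 -0.27355 +0.94678]
t = (-0.06736, -0.25023, +1.39253) m
tr R = 2.853505; θ = arccos((tr R − 1)/2) = 0.385123 rad = 22.066°
axis k = ((R−Rᵀ)₃₂, (R−Rᵀ)₁₃, (R−Rᵀ)₂₁) / (2 sinθ) = (-0.675111, -0.520443, +0.522843)
rvec = θ·k = (-0.260000, -0.200434, +0.201358)

rvec=(-0.2600, -0.2004, 0.2014) tvec=(-0.0674, -0.2502, 1.3925)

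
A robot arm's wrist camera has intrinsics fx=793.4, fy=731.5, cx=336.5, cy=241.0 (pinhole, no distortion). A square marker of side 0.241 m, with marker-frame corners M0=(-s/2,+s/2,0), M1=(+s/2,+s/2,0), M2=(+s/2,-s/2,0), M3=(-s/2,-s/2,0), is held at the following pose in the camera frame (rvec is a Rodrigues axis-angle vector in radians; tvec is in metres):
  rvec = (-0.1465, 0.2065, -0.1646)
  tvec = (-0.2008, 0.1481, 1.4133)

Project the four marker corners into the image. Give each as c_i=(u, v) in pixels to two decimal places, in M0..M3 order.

Intrinsics K: fx=793.4, fy=731.5, cx=336.5, cy=241.0
Marker side s = 0.241 m; corners in marker frame (Z=0):
  M0 = (-0.1205, +0.1205, 0)
  M1 = (+0.1205, +0.1205, 0)
  M2 = (+0.1205, -0.1205, 0)
  M3 = (-0.1205, -0.1205, 0)
rvec = (-0.1465, 0.2065, -0.1646), |rvec| = θ = 0.30199 rad = 17.303°
Rodrigues: sinθ=0.29742, 1−cosθ=0.04525; R = I + sinθ·[k]× + (1−cosθ)·[k]×²:
    [+0.96540 +0.14710 +0.21534]
    [-0.17712 +0.97591 +0.12742]
    [-0.19141 -0.16115 +0.96819]
t = (-0.2008, 0.1481, 1.4133) m
M0: Pc = R·M0+t = (-0.29940, +0.28704, +1.41695); u = 793.4·(-0.29940)/1.41695 + 336.5 = 168.8522, v = 731.5·(+0.28704)/1.41695 + 241.0 = 389.1846
M1: Pc = R·M1+t = (-0.06674, +0.24435, +1.37082); u = 793.4·(-0.06674)/1.37082 + 336.5 = 297.8697, v = 731.5·(+0.24435)/1.37082 + 241.0 = 371.3928
M2: Pc = R·M2+t = (-0.10220, +0.00916, +1.40965); u = 793.4·(-0.10220)/1.40965 + 336.5 = 278.9812, v = 731.5·(+0.00916)/1.40965 + 241.0 = 245.7534
M3: Pc = R·M3+t = (-0.33486, +0.05185, +1.45578); u = 793.4·(-0.33486)/1.45578 + 336.5 = 154.0042, v = 731.5·(+0.05185)/1.45578 + 241.0 = 267.0517

c0=(168.85, 389.18) c1=(297.87, 371.39) c2=(278.98, 245.75) c3=(154.00, 267.05)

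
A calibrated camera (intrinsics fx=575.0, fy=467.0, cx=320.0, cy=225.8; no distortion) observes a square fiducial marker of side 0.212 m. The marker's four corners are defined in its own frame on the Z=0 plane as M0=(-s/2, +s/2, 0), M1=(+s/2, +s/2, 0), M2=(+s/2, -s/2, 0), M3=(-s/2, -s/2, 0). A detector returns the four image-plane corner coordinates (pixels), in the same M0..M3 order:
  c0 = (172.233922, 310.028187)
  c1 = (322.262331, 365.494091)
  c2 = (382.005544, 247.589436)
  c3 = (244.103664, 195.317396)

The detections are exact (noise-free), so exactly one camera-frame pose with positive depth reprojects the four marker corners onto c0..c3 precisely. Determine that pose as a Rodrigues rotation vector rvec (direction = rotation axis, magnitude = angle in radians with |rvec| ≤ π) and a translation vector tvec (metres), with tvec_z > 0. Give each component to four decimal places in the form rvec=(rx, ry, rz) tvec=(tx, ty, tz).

Intrinsics K: fx=575.0, fy=467.0, cx=320.0, cy=225.8
Marker side s = 0.212 m; corners in marker frame (Z=0):
  M0 = (-0.1060, +0.1060, 0)
  M1 = (+0.1060, +0.1060, 0)
  M2 = (+0.1060, -0.1060, 0)
  M3 = (-0.1060, -0.1060, 0)
Detected image corners:
  c0 = (172.233922, 310.028187) px
  c1 = (322.262331, 365.494091) px
  c2 = (382.005544, 247.589436) px
  c3 = (244.103664, 195.317396) px
Planar DLT: solve 8×8 A·h = b for H (H[2,2]=1):
  H  [+690.53763 -415.82305 +281.80857]
  H  [+266.37260 +443.31076 +277.41317]
  H  [+0.04497 -0.37677 +1.00000]
B = K⁻¹H; ‖b₁‖=1.298381, ‖b₂‖=1.298381; λ = 2/(‖b₁‖+‖b₂‖) = 0.770190, sign → tz>0 ⇒ λ=+0.770190
r₁ = λ·B[:,0] = (+0.90567,+0.42256,+0.03464); r₂ = λ·B[:,1] = (-0.39549,+0.87143,-0.29018)
r₃ = r₁×r₂ = (-0.15280,+0.24911,+0.95634); SVD([r₁ r₂ r₃]) → R = UVᵀ:
  R  [+0.90567 -0.39549 -0.15280]
  R  [+0.42256 +0.87143 +0.24911]
  R  [+0.03464 -0.29018 +0.95634]
t = (-0.05116, +0.08512, +0.77019) m
tr R = 2.733444; θ = arccos((tr R − 1)/2) = 0.522204 rad = 29.920°
axis k = ((R−Rᵀ)₃₂, (R−Rᵀ)₁₃, (R−Rᵀ)₂₁) / (2 sinθ) = (-0.540598, -0.187894, +0.820030)
rvec = θ·k = (-0.282303, -0.098119, +0.428223)

rvec=(-0.2823, -0.0981, 0.4282) tvec=(-0.0512, 0.0851, 0.7702)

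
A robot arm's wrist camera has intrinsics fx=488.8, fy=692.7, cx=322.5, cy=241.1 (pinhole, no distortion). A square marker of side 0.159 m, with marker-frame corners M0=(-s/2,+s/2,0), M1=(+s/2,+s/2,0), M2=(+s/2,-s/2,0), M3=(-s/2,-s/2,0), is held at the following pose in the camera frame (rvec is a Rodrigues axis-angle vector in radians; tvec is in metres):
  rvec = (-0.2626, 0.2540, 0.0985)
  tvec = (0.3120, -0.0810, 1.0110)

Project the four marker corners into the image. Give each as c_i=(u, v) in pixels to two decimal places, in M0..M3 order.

c0=(431.21, 234.52) c1=(512.97, 241.41) c2=(515.59, 136.55) c3=(436.75, 134.05)

Intrinsics K: fx=488.8, fy=692.7, cx=322.5, cy=241.1
Marker side s = 0.159 m; corners in marker frame (Z=0):
  M0 = (-0.0795, +0.0795, 0)
  M1 = (+0.0795, +0.0795, 0)
  M2 = (+0.0795, -0.0795, 0)
  M3 = (-0.0795, -0.0795, 0)
rvec = (-0.2626, 0.2540, 0.0985), |rvec| = θ = 0.37839 rad = 21.680°
Rodrigues: sinθ=0.36942, 1−cosθ=0.07074; R = I + sinθ·[k]× + (1−cosθ)·[k]×²:
    [+0.96333 -0.12912 +0.23520]
    [+0.06321 +0.96114 +0.26874]
    [-0.26076 -0.24402 +0.93406]
t = (0.3120, -0.0810, 1.0110) m
M0: Pc = R·M0+t = (+0.22515, -0.00962, +1.01233); u = 488.8·(+0.22515)/1.01233 + 322.5 = 431.2128, v = 692.7·(-0.00962)/1.01233 + 241.1 = 234.5208
M1: Pc = R·M1+t = (+0.37832, +0.00044, +0.97087); u = 488.8·(+0.37832)/0.97087 + 322.5 = 512.9711, v = 692.7·(+0.00044)/0.97087 + 241.1 = 241.4109
M2: Pc = R·M2+t = (+0.39885, -0.15238, +1.00967); u = 488.8·(+0.39885)/1.00967 + 322.5 = 515.5909, v = 692.7·(-0.15238)/1.00967 + 241.1 = 136.5538
M3: Pc = R·M3+t = (+0.24568, -0.16244, +1.05113); u = 488.8·(+0.24568)/1.05113 + 322.5 = 436.7470, v = 692.7·(-0.16244)/1.05113 + 241.1 = 134.0540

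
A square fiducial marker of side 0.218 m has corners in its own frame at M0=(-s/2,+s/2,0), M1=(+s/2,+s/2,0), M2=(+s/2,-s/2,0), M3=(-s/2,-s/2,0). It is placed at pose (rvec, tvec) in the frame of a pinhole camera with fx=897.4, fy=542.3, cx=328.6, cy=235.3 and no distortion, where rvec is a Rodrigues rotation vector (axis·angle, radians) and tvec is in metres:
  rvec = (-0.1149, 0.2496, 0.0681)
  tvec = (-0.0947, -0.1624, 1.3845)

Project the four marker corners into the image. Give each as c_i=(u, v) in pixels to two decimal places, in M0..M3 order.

c0=(194.69, 212.01) c1=(329.80, 215.72) c2=(341.42, 130.43) c3=(208.04, 130.05)

Intrinsics K: fx=897.4, fy=542.3, cx=328.6, cy=235.3
Marker side s = 0.218 m; corners in marker frame (Z=0):
  M0 = (-0.1090, +0.1090, 0)
  M1 = (+0.1090, +0.1090, 0)
  M2 = (+0.1090, -0.1090, 0)
  M3 = (-0.1090, -0.1090, 0)
rvec = (-0.1149, 0.2496, 0.0681), |rvec| = θ = 0.28309 rad = 16.220°
Rodrigues: sinθ=0.27932, 1−cosθ=0.03980; R = I + sinθ·[k]× + (1−cosθ)·[k]×²:
    [+0.96675 -0.08144 +0.24239]
    [+0.05295 +0.99114 +0.12181]
    [-0.25017 -0.10493 +0.96250]
t = (-0.0947, -0.1624, 1.3845) m
M0: Pc = R·M0+t = (-0.20895, -0.06014, +1.40033); u = 897.4·(-0.20895)/1.40033 + 328.6 = 194.6928, v = 542.3·(-0.06014)/1.40033 + 235.3 = 212.0109
M1: Pc = R·M1+t = (+0.00180, -0.04859, +1.34579); u = 897.4·(+0.00180)/1.34579 + 328.6 = 329.7999, v = 542.3·(-0.04859)/1.34579 + 235.3 = 215.7185
M2: Pc = R·M2+t = (+0.01955, -0.26466, +1.36867); u = 897.4·(+0.01955)/1.36867 + 328.6 = 341.4203, v = 542.3·(-0.26466)/1.36867 + 235.3 = 130.4342
M3: Pc = R·M3+t = (-0.19120, -0.27621, +1.42321); u = 897.4·(-0.19120)/1.42321 + 328.6 = 208.0395, v = 542.3·(-0.27621)/1.42321 + 235.3 = 130.0542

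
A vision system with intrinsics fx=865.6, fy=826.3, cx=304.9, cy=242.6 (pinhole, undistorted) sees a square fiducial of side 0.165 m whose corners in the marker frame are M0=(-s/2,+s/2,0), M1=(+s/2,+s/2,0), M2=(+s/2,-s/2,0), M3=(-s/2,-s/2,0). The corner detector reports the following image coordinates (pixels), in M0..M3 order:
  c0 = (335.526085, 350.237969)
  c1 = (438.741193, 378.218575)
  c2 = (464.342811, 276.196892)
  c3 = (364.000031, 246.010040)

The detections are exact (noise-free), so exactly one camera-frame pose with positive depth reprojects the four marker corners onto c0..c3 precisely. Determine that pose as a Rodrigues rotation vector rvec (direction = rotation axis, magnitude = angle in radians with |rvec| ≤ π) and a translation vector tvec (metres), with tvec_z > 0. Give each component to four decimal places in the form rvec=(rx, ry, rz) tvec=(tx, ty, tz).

rvec=(-0.1328, -0.2358, 0.2821) tvec=(0.1425, 0.1078, 1.2770)

Intrinsics K: fx=865.6, fy=826.3, cx=304.9, cy=242.6
Marker side s = 0.165 m; corners in marker frame (Z=0):
  M0 = (-0.0825, +0.0825, 0)
  M1 = (+0.0825, +0.0825, 0)
  M2 = (+0.0825, -0.0825, 0)
  M3 = (-0.0825, -0.0825, 0)
Detected image corners:
  c0 = (335.526085, 350.237969) px
  c1 = (438.741193, 378.218575) px
  c2 = (464.342811, 276.196892) px
  c3 = (364.000031, 246.010040) px
Planar DLT: solve 8×8 A·h = b for H (H[2,2]=1):
  H  [+683.05801 -214.65861 +401.48908]
  H  [+228.08067 +585.17617 +312.32386]
  H  [+0.16550 -0.12707 +1.00000]
B = K⁻¹H; ‖b₁‖=0.783080, ‖b₂‖=0.783080; λ = 2/(‖b₁‖+‖b₂‖) = 1.277008, sign → tz>0 ⇒ λ=+1.277008
r₁ = λ·B[:,0] = (+0.93326,+0.29044,+0.21134); r₂ = λ·B[:,1] = (-0.25952,+0.95201,-0.16227)
r₃ = r₁×r₂ = (-0.24833,+0.09660,+0.96385); SVD([r₁ r₂ r₃]) → R = UVᵀ:
  R  [+0.93326 -0.25952 -0.24833]
  R  [+0.29044 +0.95201 +0.09660]
  R  [+0.21134 -0.16227 +0.96385]
t = (+0.14250, +0.10775, +1.27701) m
tr R = 2.849116; θ = arccos((tr R − 1)/2) = 0.390922 rad = 22.398°
axis k = ((R−Rᵀ)₃₂, (R−Rᵀ)₁₃, (R−Rᵀ)₂₁) / (2 sinθ) = (-0.339686, -0.603179, +0.721657)
rvec = θ·k = (-0.132791, -0.235796, +0.282112)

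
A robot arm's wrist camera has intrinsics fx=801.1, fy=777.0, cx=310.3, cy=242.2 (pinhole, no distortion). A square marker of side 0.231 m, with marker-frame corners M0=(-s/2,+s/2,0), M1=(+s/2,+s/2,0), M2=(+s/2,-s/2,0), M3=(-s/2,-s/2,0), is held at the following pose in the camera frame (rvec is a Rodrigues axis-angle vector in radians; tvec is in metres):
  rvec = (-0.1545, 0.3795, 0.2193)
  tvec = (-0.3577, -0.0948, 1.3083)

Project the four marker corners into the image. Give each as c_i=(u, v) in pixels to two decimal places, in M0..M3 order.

Intrinsics K: fx=801.1, fy=777.0, cx=310.3, cy=242.2
Marker side s = 0.231 m; corners in marker frame (Z=0):
  M0 = (-0.1155, +0.1155, 0)
  M1 = (+0.1155, +0.1155, 0)
  M2 = (+0.1155, -0.1155, 0)
  M3 = (-0.1155, -0.1155, 0)
rvec = (-0.1545, 0.3795, 0.2193), |rvec| = θ = 0.46474 rad = 26.628°
Rodrigues: sinθ=0.44819, 1−cosθ=0.10606; R = I + sinθ·[k]× + (1−cosθ)·[k]×²:
    [+0.90566 -0.24028 +0.34935]
    [+0.18270 +0.96466 +0.18987]
    [-0.38262 -0.10813 +0.91755]
t = (-0.3577, -0.0948, 1.3083) m
M0: Pc = R·M0+t = (-0.49006, -0.00448, +1.34000); u = 801.1·(-0.49006)/1.34000 + 310.3 = 17.3276, v = 777.0·(-0.00448)/1.34000 + 242.2 = 239.6004
M1: Pc = R·M1+t = (-0.28085, +0.03772, +1.25162); u = 801.1·(-0.28085)/1.25162 + 310.3 = 130.5422, v = 777.0·(+0.03772)/1.25162 + 242.2 = 265.6165
M2: Pc = R·M2+t = (-0.22534, -0.18512, +1.27660); u = 801.1·(-0.22534)/1.27660 + 310.3 = 168.8906, v = 777.0·(-0.18512)/1.27660 + 242.2 = 129.5287
M3: Pc = R·M3+t = (-0.43455, -0.22732, +1.36498); u = 801.1·(-0.43455)/1.36498 + 310.3 = 55.2645, v = 777.0·(-0.22732)/1.36498 + 242.2 = 112.8007

c0=(17.33, 239.60) c1=(130.54, 265.62) c2=(168.89, 129.53) c3=(55.26, 112.80)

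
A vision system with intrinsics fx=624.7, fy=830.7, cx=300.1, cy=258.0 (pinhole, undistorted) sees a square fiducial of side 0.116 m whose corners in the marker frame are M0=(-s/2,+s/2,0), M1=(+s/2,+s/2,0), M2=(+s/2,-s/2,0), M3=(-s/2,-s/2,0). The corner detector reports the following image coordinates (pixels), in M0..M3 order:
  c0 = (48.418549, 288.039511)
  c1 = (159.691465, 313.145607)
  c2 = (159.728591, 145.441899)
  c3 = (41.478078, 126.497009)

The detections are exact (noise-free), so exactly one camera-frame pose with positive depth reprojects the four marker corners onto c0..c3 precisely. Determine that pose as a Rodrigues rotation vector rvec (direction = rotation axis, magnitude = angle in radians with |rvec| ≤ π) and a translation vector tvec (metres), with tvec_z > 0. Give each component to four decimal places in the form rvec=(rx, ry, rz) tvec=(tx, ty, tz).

rvec=(0.2978, 0.2451, 0.1072) tvec=(-0.1800, -0.0255, 0.5651)

Intrinsics K: fx=624.7, fy=830.7, cx=300.1, cy=258.0
Marker side s = 0.116 m; corners in marker frame (Z=0):
  M0 = (-0.0580, +0.0580, 0)
  M1 = (+0.0580, +0.0580, 0)
  M2 = (+0.0580, -0.0580, 0)
  M3 = (-0.0580, -0.0580, 0)
Detected image corners:
  c0 = (48.418549, 288.039511) px
  c1 = (159.691465, 313.145607) px
  c2 = (159.728591, 145.441899) px
  c3 = (41.478078, 126.497009) px
Planar DLT: solve 8×8 A·h = b for H (H[2,2]=1):
  H  [+948.03630 +85.29267 +101.07038]
  H  [+104.62077 +1535.55703 +220.58804]
  H  [-0.39435 +0.53601 +1.00000]
B = K⁻¹H; ‖b₁‖=1.769514, ‖b₂‖=1.769514; λ = 2/(‖b₁‖+‖b₂‖) = 0.565127, sign → tz>0 ⇒ λ=+0.565127
r₁ = λ·B[:,0] = (+0.96469,+0.14039,-0.22286); r₂ = λ·B[:,1] = (-0.06836,+0.95056,+0.30291)
r₃ = r₁×r₂ = (+0.25437,-0.27698,+0.92660); SVD([r₁ r₂ r₃]) → R = UVᵀ:
  R  [+0.96469 -0.06836 +0.25437]
  R  [+0.14039 +0.95056 -0.27698]
  R  [-0.22286 +0.30291 +0.92660]
t = (-0.18005, -0.02545, +0.56513) m
tr R = 2.841848; θ = arccos((tr R − 1)/2) = 0.400352 rad = 22.938°
axis k = ((R−Rᵀ)₃₂, (R−Rᵀ)₁₃, (R−Rᵀ)₂₁) / (2 sinθ) = (+0.743943, +0.612235, +0.267801)
rvec = θ·k = (+0.297839, +0.245109, +0.107214)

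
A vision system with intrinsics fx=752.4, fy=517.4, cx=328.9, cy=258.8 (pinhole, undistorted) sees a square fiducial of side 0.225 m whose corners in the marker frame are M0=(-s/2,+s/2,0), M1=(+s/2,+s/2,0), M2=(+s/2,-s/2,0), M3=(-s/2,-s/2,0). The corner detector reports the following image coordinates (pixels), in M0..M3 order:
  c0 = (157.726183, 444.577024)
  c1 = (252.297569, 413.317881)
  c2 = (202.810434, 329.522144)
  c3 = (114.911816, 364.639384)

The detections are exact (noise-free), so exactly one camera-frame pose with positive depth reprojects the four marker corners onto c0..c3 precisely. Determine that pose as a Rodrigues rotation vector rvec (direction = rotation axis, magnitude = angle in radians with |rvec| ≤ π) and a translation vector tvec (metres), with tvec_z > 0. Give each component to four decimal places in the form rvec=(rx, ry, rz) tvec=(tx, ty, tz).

Intrinsics K: fx=752.4, fy=517.4, cx=328.9, cy=258.8
Marker side s = 0.225 m; corners in marker frame (Z=0):
  M0 = (-0.1125, +0.1125, 0)
  M1 = (+0.1125, +0.1125, 0)
  M2 = (+0.1125, -0.1125, 0)
  M3 = (-0.1125, -0.1125, 0)
Detected image corners:
  c0 = (157.726183, 444.577024) px
  c1 = (252.297569, 413.317881) px
  c2 = (202.810434, 329.522144) px
  c3 = (114.911816, 364.639384) px
Planar DLT: solve 8×8 A·h = b for H (H[2,2]=1):
  H  [+353.66820 +171.56181 +180.01132]
  H  [-257.54904 +293.02887 +387.70543]
  H  [-0.28316 -0.18182 +1.00000]
B = K⁻¹H; ‖b₁‖=0.748100, ‖b₂‖=0.748100; λ = 2/(‖b₁‖+‖b₂‖) = 1.336720, sign → tz>0 ⇒ λ=+1.336720
r₁ = λ·B[:,0] = (+0.79379,-0.47606,-0.37851); r₂ = λ·B[:,1] = (+0.41104,+0.87862,-0.24305)
r₃ = r₁×r₂ = (+0.44827,+0.03735,+0.89312); SVD([r₁ r₂ r₃]) → R = UVᵀ:
  R  [+0.79379 +0.41104 +0.44827]
  R  [-0.47606 +0.87862 +0.03735]
  R  [-0.37851 -0.24305 +0.89312]
t = (-0.26452, +0.33303, +1.33672) m
tr R = 2.565526; θ = arccos((tr R − 1)/2) = 0.671703 rad = 38.486°
axis k = ((R−Rᵀ)₃₂, (R−Rᵀ)₁₃, (R−Rᵀ)₂₁) / (2 sinθ) = (-0.225280, +0.664269, -0.712738)
rvec = θ·k = (-0.151321, +0.446192, -0.478748)

rvec=(-0.1513, 0.4462, -0.4787) tvec=(-0.2645, 0.3330, 1.3367)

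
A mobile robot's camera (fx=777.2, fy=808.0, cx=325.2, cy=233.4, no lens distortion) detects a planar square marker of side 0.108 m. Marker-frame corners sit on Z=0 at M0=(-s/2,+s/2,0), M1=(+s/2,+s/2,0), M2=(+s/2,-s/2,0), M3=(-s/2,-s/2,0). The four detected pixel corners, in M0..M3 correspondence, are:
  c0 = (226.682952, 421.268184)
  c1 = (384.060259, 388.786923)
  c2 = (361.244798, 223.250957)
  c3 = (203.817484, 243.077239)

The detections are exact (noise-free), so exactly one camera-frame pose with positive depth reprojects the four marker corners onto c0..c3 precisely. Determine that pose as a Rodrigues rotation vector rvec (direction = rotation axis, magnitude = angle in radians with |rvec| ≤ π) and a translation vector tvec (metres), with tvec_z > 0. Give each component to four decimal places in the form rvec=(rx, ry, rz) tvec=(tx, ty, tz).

Intrinsics K: fx=777.2, fy=808.0, cx=325.2, cy=233.4
Marker side s = 0.108 m; corners in marker frame (Z=0):
  M0 = (-0.0540, +0.0540, 0)
  M1 = (+0.0540, +0.0540, 0)
  M2 = (+0.0540, -0.0540, 0)
  M3 = (-0.0540, -0.0540, 0)
Detected image corners:
  c0 = (226.682952, 421.268184) px
  c1 = (384.060259, 388.786923) px
  c2 = (361.244798, 223.250957) px
  c3 = (203.817484, 243.077239) px
Planar DLT: solve 8×8 A·h = b for H (H[2,2]=1):
  H  [+1653.64344 +183.86984 +296.73025]
  H  [-28.86995 +1559.24735 +318.18865]
  H  [+0.66750 -0.09392 +1.00000]
B = K⁻¹H; ‖b₁‖=1.978472, ‖b₂‖=1.978472; λ = 2/(‖b₁‖+‖b₂‖) = 0.505441, sign → tz>0 ⇒ λ=+0.505441
r₁ = λ·B[:,0] = (+0.93425,-0.11552,+0.33738); r₂ = λ·B[:,1] = (+0.13944,+0.98909,-0.04747)
r₃ = r₁×r₂ = (-0.32822,+0.09139,+0.94017); SVD([r₁ r₂ r₃]) → R = UVᵀ:
  R  [+0.93425 +0.13944 -0.32822]
  R  [-0.11552 +0.98909 +0.09139]
  R  [+0.33738 -0.04747 +0.94017]
t = (-0.01851, +0.05304, +0.50544) m
tr R = 2.863515; θ = arccos((tr R − 1)/2) = 0.371573 rad = 21.290°
axis k = ((R−Rᵀ)₃₂, (R−Rᵀ)₁₃, (R−Rᵀ)₂₁) / (2 sinθ) = (-0.191230, -0.916602, -0.351101)
rvec = θ·k = (-0.071056, -0.340585, -0.130459)

rvec=(-0.0711, -0.3406, -0.1305) tvec=(-0.0185, 0.0530, 0.5054)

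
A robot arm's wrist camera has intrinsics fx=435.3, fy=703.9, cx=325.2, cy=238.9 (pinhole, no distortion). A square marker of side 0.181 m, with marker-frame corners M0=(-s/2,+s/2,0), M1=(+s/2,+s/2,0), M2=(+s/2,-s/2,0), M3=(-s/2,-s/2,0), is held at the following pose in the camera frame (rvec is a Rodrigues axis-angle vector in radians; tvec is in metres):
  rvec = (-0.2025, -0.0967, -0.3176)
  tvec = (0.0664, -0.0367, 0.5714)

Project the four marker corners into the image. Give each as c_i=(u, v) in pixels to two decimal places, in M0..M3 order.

c0=(332.99, 335.53) c1=(464.23, 264.15) c2=(414.60, 65.06) c3=(288.90, 124.48)

Intrinsics K: fx=435.3, fy=703.9, cx=325.2, cy=238.9
Marker side s = 0.181 m; corners in marker frame (Z=0):
  M0 = (-0.0905, +0.0905, 0)
  M1 = (+0.0905, +0.0905, 0)
  M2 = (+0.0905, -0.0905, 0)
  M3 = (-0.0905, -0.0905, 0)
rvec = (-0.2025, -0.0967, -0.3176), |rvec| = θ = 0.38888 rad = 22.281°
Rodrigues: sinθ=0.37915, 1−cosθ=0.07467; R = I + sinθ·[k]× + (1−cosθ)·[k]×²:
    [+0.94558 +0.31932 -0.06253]
    [-0.29999 +0.92995 +0.21260]
    [+0.12603 -0.18227 +0.97514]
t = (0.0664, -0.0367, 0.5714) m
M0: Pc = R·M0+t = (+0.00972, +0.07461, +0.54350); u = 435.3·(+0.00972)/0.54350 + 325.2 = 332.9879, v = 703.9·(+0.07461)/0.54350 + 238.9 = 335.5288
M1: Pc = R·M1+t = (+0.18087, +0.02031, +0.56631); u = 435.3·(+0.18087)/0.56631 + 325.2 = 464.2304, v = 703.9·(+0.02031)/0.56631 + 238.9 = 264.1467
M2: Pc = R·M2+t = (+0.12308, -0.14801, +0.59930); u = 435.3·(+0.12308)/0.59930 + 325.2 = 414.5959, v = 703.9·(-0.14801)/0.59930 + 238.9 = 65.0579
M3: Pc = R·M3+t = (-0.04807, -0.09371, +0.57649); u = 435.3·(-0.04807)/0.57649 + 325.2 = 288.9000, v = 703.9·(-0.09371)/0.57649 + 238.9 = 124.4769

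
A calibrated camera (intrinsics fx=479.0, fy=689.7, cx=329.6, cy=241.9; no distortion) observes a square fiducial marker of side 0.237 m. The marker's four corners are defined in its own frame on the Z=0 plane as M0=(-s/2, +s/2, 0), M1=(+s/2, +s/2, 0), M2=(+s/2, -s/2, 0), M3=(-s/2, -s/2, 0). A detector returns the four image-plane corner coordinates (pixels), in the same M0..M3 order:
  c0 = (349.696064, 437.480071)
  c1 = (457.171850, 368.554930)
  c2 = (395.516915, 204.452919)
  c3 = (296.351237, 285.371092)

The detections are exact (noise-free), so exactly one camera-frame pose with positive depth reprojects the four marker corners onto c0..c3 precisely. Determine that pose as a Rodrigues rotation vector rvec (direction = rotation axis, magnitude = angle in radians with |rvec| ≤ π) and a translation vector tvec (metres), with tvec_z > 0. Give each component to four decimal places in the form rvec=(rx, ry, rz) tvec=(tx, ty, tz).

Intrinsics K: fx=479.0, fy=689.7, cx=329.6, cy=241.9
Marker side s = 0.237 m; corners in marker frame (Z=0):
  M0 = (-0.1185, +0.1185, 0)
  M1 = (+0.1185, +0.1185, 0)
  M2 = (+0.1185, -0.1185, 0)
  M3 = (-0.1185, -0.1185, 0)
Detected image corners:
  c0 = (349.696064, 437.480071) px
  c1 = (457.171850, 368.554930) px
  c2 = (395.516915, 204.452919) px
  c3 = (296.351237, 285.371092) px
Planar DLT: solve 8×8 A·h = b for H (H[2,2]=1):
  H  [+293.11011 +194.01608 +371.91982]
  H  [-439.78493 +624.63365 +324.45865]
  H  [-0.38053 -0.12760 +1.00000]
B = K⁻¹H; ‖b₁‖=1.078175, ‖b₂‖=1.078175; λ = 2/(‖b₁‖+‖b₂‖) = 0.927493, sign → tz>0 ⇒ λ=+0.927493
r₁ = λ·B[:,0] = (+0.81041,-0.46763,-0.35294); r₂ = λ·B[:,1] = (+0.45711,+0.88150,-0.11835)
r₃ = r₁×r₂ = (+0.36646,-0.06542,+0.92813); SVD([r₁ r₂ r₃]) → R = UVᵀ:
  R  [+0.81041 +0.45711 +0.36646]
  R  [-0.46763 +0.88150 -0.06542]
  R  [-0.35294 -0.11835 +0.92813]
t = (+0.08194, +0.11102, +0.92749) m
tr R = 2.620042; θ = arccos((tr R − 1)/2) = 0.626608 rad = 35.902°
axis k = ((R−Rᵀ)₃₂, (R−Rᵀ)₁₃, (R−Rᵀ)₂₁) / (2 sinθ) = (-0.045127, +0.613396, -0.788485)
rvec = θ·k = (-0.028277, +0.384359, -0.494071)

rvec=(-0.0283, 0.3844, -0.4941) tvec=(0.0819, 0.1110, 0.9275)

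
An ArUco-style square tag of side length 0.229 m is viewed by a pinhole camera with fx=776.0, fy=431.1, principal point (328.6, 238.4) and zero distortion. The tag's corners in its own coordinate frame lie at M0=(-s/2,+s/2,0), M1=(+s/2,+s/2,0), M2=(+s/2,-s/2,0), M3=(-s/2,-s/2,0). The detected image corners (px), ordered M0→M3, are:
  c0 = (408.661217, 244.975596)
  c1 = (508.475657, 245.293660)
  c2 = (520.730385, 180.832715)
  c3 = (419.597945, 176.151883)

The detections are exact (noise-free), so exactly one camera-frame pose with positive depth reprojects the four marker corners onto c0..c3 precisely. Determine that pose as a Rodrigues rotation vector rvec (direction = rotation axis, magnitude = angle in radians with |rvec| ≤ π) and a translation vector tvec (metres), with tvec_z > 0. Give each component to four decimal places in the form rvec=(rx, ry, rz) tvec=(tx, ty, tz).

rvec=(0.1471, -0.4290, 0.0439) tvec=(0.2616, -0.0898, 1.4779)

Intrinsics K: fx=776.0, fy=431.1, cx=328.6, cy=238.4
Marker side s = 0.229 m; corners in marker frame (Z=0):
  M0 = (-0.1145, +0.1145, 0)
  M1 = (+0.1145, +0.1145, 0)
  M2 = (+0.1145, -0.1145, 0)
  M3 = (-0.1145, -0.1145, 0)
Detected image corners:
  c0 = (408.661217, 244.975596) px
  c1 = (508.475657, 245.293660) px
  c2 = (520.730385, 180.832715) px
  c3 = (419.597945, 176.151883) px
Planar DLT: solve 8×8 A·h = b for H (H[2,2]=1):
  H  [+569.90433 -8.98877 +465.93162]
  H  [+70.65472 +309.74578 +212.19683]
  H  [+0.28250 +0.08989 +1.00000]
B = K⁻¹H; ‖b₁‖=0.676630, ‖b₂‖=0.676630; λ = 2/(‖b₁‖+‖b₂‖) = 1.477912, sign → tz>0 ⇒ λ=+1.477912
r₁ = λ·B[:,0] = (+0.90860,+0.01133,+0.41752); r₂ = λ·B[:,1] = (-0.07337,+0.98842,+0.13285)
r₃ = r₁×r₂ = (-0.41117,-0.15134,+0.89891); SVD([r₁ r₂ r₃]) → R = UVᵀ:
  R  [+0.90860 -0.07337 -0.41117]
  R  [+0.01133 +0.98842 -0.15134]
  R  [+0.41752 +0.13285 +0.89891]
t = (+0.26155, -0.08983, +1.47791) m
tr R = 2.795922; θ = arccos((tr R − 1)/2) = 0.455682 rad = 26.109°
axis k = ((R−Rᵀ)₃₂, (R−Rᵀ)₁₃, (R−Rᵀ)₂₁) / (2 sinθ) = (+0.322881, -0.941534, +0.096241)
rvec = θ·k = (+0.147131, -0.429040, +0.043855)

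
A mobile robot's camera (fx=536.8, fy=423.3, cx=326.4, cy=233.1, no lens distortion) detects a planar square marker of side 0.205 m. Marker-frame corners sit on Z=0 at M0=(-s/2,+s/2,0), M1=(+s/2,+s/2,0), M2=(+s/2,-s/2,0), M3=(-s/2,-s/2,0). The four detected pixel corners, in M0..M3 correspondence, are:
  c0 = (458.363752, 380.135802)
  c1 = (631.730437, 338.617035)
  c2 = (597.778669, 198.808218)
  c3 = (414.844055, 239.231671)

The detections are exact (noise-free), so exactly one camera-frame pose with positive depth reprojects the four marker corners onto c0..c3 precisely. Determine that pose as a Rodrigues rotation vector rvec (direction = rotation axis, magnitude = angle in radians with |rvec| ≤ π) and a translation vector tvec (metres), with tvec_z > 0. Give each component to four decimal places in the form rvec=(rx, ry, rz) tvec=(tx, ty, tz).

rvec=(0.1298, -0.0808, -0.2647) tvec=(0.2170, 0.0789, 0.5803)

Intrinsics K: fx=536.8, fy=423.3, cx=326.4, cy=233.1
Marker side s = 0.205 m; corners in marker frame (Z=0):
  M0 = (-0.1025, +0.1025, 0)
  M1 = (+0.1025, +0.1025, 0)
  M2 = (+0.1025, -0.1025, 0)
  M3 = (-0.1025, -0.1025, 0)
Detected image corners:
  c0 = (458.363752, 380.135802) px
  c1 = (631.730437, 338.617035) px
  c2 = (597.778669, 198.808218) px
  c3 = (414.844055, 239.231671) px
Planar DLT: solve 8×8 A·h = b for H (H[2,2]=1):
  H  [+925.07604 +314.10648 +527.13622]
  H  [-168.77585 +753.62916 +290.68809]
  H  [+0.10771 +0.23857 +1.00000]
B = K⁻¹H; ‖b₁‖=1.723303, ‖b₂‖=1.723303; λ = 2/(‖b₁‖+‖b₂‖) = 0.580281, sign → tz>0 ⇒ λ=+0.580281
r₁ = λ·B[:,0] = (+0.96200,-0.26578,+0.06250); r₂ = λ·B[:,1] = (+0.25537,+0.95688,+0.13844)
r₃ = r₁×r₂ = (-0.09660,-0.11721,+0.98840); SVD([r₁ r₂ r₃]) → R = UVᵀ:
  R  [+0.96200 +0.25537 -0.09660]
  R  [-0.26578 +0.95688 -0.11721]
  R  [+0.06250 +0.13844 +0.98840]
t = (+0.21700, +0.07894, +0.58028) m
tr R = 2.907282; θ = arccos((tr R − 1)/2) = 0.305685 rad = 17.514°
axis k = ((R−Rᵀ)₃₂, (R−Rᵀ)₁₃, (R−Rᵀ)₂₁) / (2 sinθ) = (+0.424744, -0.264331, -0.865865)
rvec = θ·k = (+0.129838, -0.080802, -0.264682)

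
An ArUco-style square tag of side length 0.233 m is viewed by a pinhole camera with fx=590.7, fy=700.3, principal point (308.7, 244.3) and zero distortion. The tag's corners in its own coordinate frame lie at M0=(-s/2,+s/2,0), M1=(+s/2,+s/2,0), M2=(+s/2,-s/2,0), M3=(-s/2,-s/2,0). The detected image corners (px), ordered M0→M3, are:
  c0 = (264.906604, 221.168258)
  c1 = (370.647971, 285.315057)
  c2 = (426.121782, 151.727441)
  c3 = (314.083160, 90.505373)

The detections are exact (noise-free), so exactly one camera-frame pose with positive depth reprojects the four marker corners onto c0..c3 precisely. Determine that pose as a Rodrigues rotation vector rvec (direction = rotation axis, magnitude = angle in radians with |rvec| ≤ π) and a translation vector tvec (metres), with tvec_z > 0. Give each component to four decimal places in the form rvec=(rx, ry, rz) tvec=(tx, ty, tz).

Intrinsics K: fx=590.7, fy=700.3, cx=308.7, cy=244.3
Marker side s = 0.233 m; corners in marker frame (Z=0):
  M0 = (-0.1165, +0.1165, 0)
  M1 = (+0.1165, +0.1165, 0)
  M2 = (+0.1165, -0.1165, 0)
  M3 = (-0.1165, -0.1165, 0)
Detected image corners:
  c0 = (264.906604, 221.168258) px
  c1 = (370.647971, 285.315057) px
  c2 = (426.121782, 151.727441) px
  c3 = (314.083160, 90.505373) px
Planar DLT: solve 8×8 A·h = b for H (H[2,2]=1):
  H  [+407.48827 -167.56731 +342.33817]
  H  [+236.72184 +597.80892 +187.81587]
  H  [-0.17326 +0.16495 +1.00000]
B = K⁻¹H; ‖b₁‖=0.893196, ‖b₂‖=0.893196; λ = 2/(‖b₁‖+‖b₂‖) = 1.119575, sign → tz>0 ⇒ λ=+1.119575
r₁ = λ·B[:,0] = (+0.87370,+0.44612,-0.19398); r₂ = λ·B[:,1] = (-0.41410,+0.89130,+0.18467)
r₃ = r₁×r₂ = (+0.25528,-0.08102,+0.96347); SVD([r₁ r₂ r₃]) → R = UVᵀ:
  R  [+0.87370 -0.41410 +0.25528]
  R  [+0.44612 +0.89130 -0.08102]
  R  [-0.19398 +0.18467 +0.96347]
t = (+0.06376, -0.09030, +1.11957) m
tr R = 2.728467; θ = arccos((tr R − 1)/2) = 0.527172 rad = 30.205°
axis k = ((R−Rᵀ)₃₂, (R−Rᵀ)₁₃, (R−Rᵀ)₂₁) / (2 sinθ) = (+0.264056, +0.446494, +0.854937)
rvec = θ·k = (+0.139203, +0.235379, +0.450699)

rvec=(0.1392, 0.2354, 0.4507) tvec=(0.0638, -0.0903, 1.1196)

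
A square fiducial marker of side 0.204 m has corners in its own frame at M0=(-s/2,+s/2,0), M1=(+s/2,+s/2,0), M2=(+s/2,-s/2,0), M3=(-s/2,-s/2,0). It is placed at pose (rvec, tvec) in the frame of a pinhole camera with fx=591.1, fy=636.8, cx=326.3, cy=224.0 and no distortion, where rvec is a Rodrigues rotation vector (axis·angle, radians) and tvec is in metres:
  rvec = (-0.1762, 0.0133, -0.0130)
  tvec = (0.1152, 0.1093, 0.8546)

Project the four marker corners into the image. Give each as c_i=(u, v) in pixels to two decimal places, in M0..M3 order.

c0=(336.47, 384.46) c1=(480.80, 382.75) c2=(472.83, 229.44) c3=(334.43, 231.53)

Intrinsics K: fx=591.1, fy=636.8, cx=326.3, cy=224.0
Marker side s = 0.204 m; corners in marker frame (Z=0):
  M0 = (-0.1020, +0.1020, 0)
  M1 = (+0.1020, +0.1020, 0)
  M2 = (+0.1020, -0.1020, 0)
  M3 = (-0.1020, -0.1020, 0)
rvec = (-0.1762, 0.0133, -0.0130), |rvec| = θ = 0.17718 rad = 10.152°
Rodrigues: sinθ=0.17625, 1−cosθ=0.01566; R = I + sinθ·[k]× + (1−cosθ)·[k]×²:
    [+0.99983 +0.01176 +0.01437]
    [-0.01410 +0.98443 +0.17519]
    [-0.01209 -0.17537 +0.98443]
t = (0.1152, 0.1093, 0.8546) m
M0: Pc = R·M0+t = (+0.01442, +0.21115, +0.83795); u = 591.1·(+0.01442)/0.83795 + 326.3 = 336.4703, v = 636.8·(+0.21115)/0.83795 + 224.0 = 384.4646
M1: Pc = R·M1+t = (+0.21838, +0.20827, +0.83548); u = 591.1·(+0.21838)/0.83548 + 326.3 = 480.8050, v = 636.8·(+0.20827)/0.83548 + 224.0 = 382.7457
M2: Pc = R·M2+t = (+0.21598, +0.00745, +0.87125); u = 591.1·(+0.21598)/0.87125 + 326.3 = 472.8327, v = 636.8·(+0.00745)/0.87125 + 224.0 = 229.4449
M3: Pc = R·M3+t = (+0.01202, +0.01033, +0.87372); u = 591.1·(+0.01202)/0.87372 + 326.3 = 334.4304, v = 636.8·(+0.01033)/0.87372 + 224.0 = 231.5261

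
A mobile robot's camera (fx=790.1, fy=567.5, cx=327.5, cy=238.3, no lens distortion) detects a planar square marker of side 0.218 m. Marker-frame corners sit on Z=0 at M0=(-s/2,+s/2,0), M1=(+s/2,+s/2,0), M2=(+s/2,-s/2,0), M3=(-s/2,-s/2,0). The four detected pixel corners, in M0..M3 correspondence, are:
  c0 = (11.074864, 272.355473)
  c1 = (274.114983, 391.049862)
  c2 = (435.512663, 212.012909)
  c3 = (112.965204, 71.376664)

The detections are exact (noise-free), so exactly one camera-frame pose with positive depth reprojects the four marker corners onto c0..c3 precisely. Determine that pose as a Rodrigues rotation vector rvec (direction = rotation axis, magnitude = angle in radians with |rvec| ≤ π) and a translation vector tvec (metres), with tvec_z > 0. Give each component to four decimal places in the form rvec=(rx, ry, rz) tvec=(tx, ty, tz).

Intrinsics K: fx=790.1, fy=567.5, cx=327.5, cy=238.3
Marker side s = 0.218 m; corners in marker frame (Z=0):
  M0 = (-0.1090, +0.1090, 0)
  M1 = (+0.1090, +0.1090, 0)
  M2 = (+0.1090, -0.1090, 0)
  M3 = (-0.1090, -0.1090, 0)
Detected image corners:
  c0 = (11.074864, 272.355473) px
  c1 = (274.114983, 391.049862) px
  c2 = (435.512663, 212.012909) px
  c3 = (112.965204, 71.376664) px
Planar DLT: solve 8×8 A·h = b for H (H[2,2]=1):
  H  [+1312.78179 -415.99018 +200.69058]
  H  [+570.59268 +1084.04254 +245.39770]
  H  [-0.08149 +0.89565 +1.00000]
B = K⁻¹H; ‖b₁‖=1.990391, ‖b₂‖=1.990391; λ = 2/(‖b₁‖+‖b₂‖) = 0.502414, sign → tz>0 ⇒ λ=+0.502414
r₁ = λ·B[:,0] = (+0.85175,+0.52234,-0.04094); r₂ = λ·B[:,1] = (-0.45104,+0.77076,+0.44999)
r₃ = r₁×r₂ = (+0.26661,-0.36481,+0.89210); SVD([r₁ r₂ r₃]) → R = UVᵀ:
  R  [+0.85175 -0.45104 +0.26661]
  R  [+0.52234 +0.77076 -0.36481]
  R  [-0.04094 +0.44999 +0.89210]
t = (-0.08064, +0.00628, +0.50241) m
tr R = 2.514606; θ = arccos((tr R − 1)/2) = 0.711623 rad = 40.773°
axis k = ((R−Rᵀ)₃₂, (R−Rᵀ)₁₃, (R−Rᵀ)₂₁) / (2 sinθ) = (+0.623828, +0.235466, +0.745248)
rvec = θ·k = (+0.443930, +0.167563, +0.530336)

rvec=(0.4439, 0.1676, 0.5303) tvec=(-0.0806, 0.0063, 0.5024)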